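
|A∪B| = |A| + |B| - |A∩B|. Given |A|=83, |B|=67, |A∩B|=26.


|A ∪ B| = |A| + |B| - |A ∩ B|
= 83 + 67 - 26
= 124

|A ∪ B| = 124


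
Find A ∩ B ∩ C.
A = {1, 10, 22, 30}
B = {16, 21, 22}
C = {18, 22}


A ∩ B = {22}
(A ∩ B) ∩ C = {22}

A ∩ B ∩ C = {22}


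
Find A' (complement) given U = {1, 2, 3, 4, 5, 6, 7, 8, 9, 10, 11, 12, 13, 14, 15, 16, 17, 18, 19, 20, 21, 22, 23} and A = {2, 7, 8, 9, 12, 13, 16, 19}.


Aᶜ = U \ A = elements in U but not in A
U = {1, 2, 3, 4, 5, 6, 7, 8, 9, 10, 11, 12, 13, 14, 15, 16, 17, 18, 19, 20, 21, 22, 23}
A = {2, 7, 8, 9, 12, 13, 16, 19}
Aᶜ = {1, 3, 4, 5, 6, 10, 11, 14, 15, 17, 18, 20, 21, 22, 23}

Aᶜ = {1, 3, 4, 5, 6, 10, 11, 14, 15, 17, 18, 20, 21, 22, 23}


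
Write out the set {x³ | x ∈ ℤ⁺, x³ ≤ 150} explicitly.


Checking each candidate:
Condition: positive perfect cubes ≤ 150
Result = {1, 8, 27, 64, 125}

{1, 8, 27, 64, 125}


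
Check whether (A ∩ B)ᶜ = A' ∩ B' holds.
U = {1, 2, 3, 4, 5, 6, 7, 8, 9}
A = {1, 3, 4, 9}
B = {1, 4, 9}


LHS: A ∩ B = {1, 4, 9}
(A ∩ B)' = U \ (A ∩ B) = {2, 3, 5, 6, 7, 8}
A' = {2, 5, 6, 7, 8}, B' = {2, 3, 5, 6, 7, 8}
Claimed RHS: A' ∩ B' = {2, 5, 6, 7, 8}
Identity is INVALID: LHS = {2, 3, 5, 6, 7, 8} but the RHS claimed here equals {2, 5, 6, 7, 8}. The correct form is (A ∩ B)' = A' ∪ B'.

Identity is invalid: (A ∩ B)' = {2, 3, 5, 6, 7, 8} but A' ∩ B' = {2, 5, 6, 7, 8}. The correct De Morgan law is (A ∩ B)' = A' ∪ B'.


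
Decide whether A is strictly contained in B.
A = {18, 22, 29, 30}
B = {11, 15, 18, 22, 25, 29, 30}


A ⊂ B requires: A ⊆ B AND A ≠ B.
A ⊆ B? Yes
A = B? No
A ⊂ B: Yes (A is a proper subset of B)

Yes, A ⊂ B


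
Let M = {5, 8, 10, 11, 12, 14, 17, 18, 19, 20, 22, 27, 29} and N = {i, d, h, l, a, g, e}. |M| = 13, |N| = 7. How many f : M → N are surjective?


n = |M| = 13, k = |N| = 7. Surjections via inclusion-exclusion:
S(n,k) = Σ(-1)^i × C(k,i) × (k-i)^n, i=0 to k
i=0: (-1)^0×C(7,0)×7^13 = 96889010407
i=1: (-1)^1×C(7,1)×6^13 = -91424858112
i=2: (-1)^2×C(7,2)×5^13 = 25634765625
i=3: (-1)^3×C(7,3)×4^13 = -2348810240
i=4: (-1)^4×C(7,4)×3^13 = 55801305
i=5: (-1)^5×C(7,5)×2^13 = -172032
i=6: (-1)^6×C(7,6)×1^13 = 7
i=7: (-1)^7×C(7,7)×0^13 = 0
Total = 28805736960

Number of surjections = 28805736960


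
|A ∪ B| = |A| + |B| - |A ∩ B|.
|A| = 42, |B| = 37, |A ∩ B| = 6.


|A ∪ B| = |A| + |B| - |A ∩ B|
= 42 + 37 - 6
= 73

|A ∪ B| = 73


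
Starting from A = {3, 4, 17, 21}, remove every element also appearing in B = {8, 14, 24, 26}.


A \ B = elements in A but not in B
A = {3, 4, 17, 21}
B = {8, 14, 24, 26}
Remove from A any elements in B
A \ B = {3, 4, 17, 21}

A \ B = {3, 4, 17, 21}


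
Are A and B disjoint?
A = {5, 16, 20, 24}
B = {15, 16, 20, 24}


Disjoint means A ∩ B = ∅.
A ∩ B = {16, 20, 24}
A ∩ B ≠ ∅, so A and B are NOT disjoint.

No, A and B are not disjoint (A ∩ B = {16, 20, 24})


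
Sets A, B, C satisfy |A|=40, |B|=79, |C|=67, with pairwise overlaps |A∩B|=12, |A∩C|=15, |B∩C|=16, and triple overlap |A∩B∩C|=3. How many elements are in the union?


|A∪B∪C| = |A|+|B|+|C| - |A∩B|-|A∩C|-|B∩C| + |A∩B∩C|
= 40+79+67 - 12-15-16 + 3
= 186 - 43 + 3
= 146

|A ∪ B ∪ C| = 146


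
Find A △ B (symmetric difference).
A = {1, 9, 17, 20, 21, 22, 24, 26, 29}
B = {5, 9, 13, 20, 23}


A △ B = (A \ B) ∪ (B \ A) = elements in exactly one of A or B
A \ B = {1, 17, 21, 22, 24, 26, 29}
B \ A = {5, 13, 23}
A △ B = {1, 5, 13, 17, 21, 22, 23, 24, 26, 29}

A △ B = {1, 5, 13, 17, 21, 22, 23, 24, 26, 29}


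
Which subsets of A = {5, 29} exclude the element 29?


A subset of A that omits 29 is a subset of A \ {29}, so there are 2^(n-1) = 2^1 = 2 of them.
Subsets excluding 29: ∅, {5}

Subsets excluding 29 (2 total): ∅, {5}


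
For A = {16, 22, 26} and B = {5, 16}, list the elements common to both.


A ∩ B = elements in both A and B
A = {16, 22, 26}
B = {5, 16}
A ∩ B = {16}

A ∩ B = {16}


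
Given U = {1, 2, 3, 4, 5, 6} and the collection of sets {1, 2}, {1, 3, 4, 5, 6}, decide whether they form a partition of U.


A partition requires: (1) non-empty parts, (2) pairwise disjoint, (3) union = U
Parts: {1, 2}, {1, 3, 4, 5, 6}
Union of parts: {1, 2, 3, 4, 5, 6}
U = {1, 2, 3, 4, 5, 6}
All non-empty? True
Pairwise disjoint? False
Covers U? True

No, not a valid partition


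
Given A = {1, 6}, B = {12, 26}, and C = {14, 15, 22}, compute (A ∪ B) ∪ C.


A ∪ B = {1, 6, 12, 26}
(A ∪ B) ∪ C = {1, 6, 12, 14, 15, 22, 26}

A ∪ B ∪ C = {1, 6, 12, 14, 15, 22, 26}


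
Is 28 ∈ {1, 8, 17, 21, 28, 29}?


A = {1, 8, 17, 21, 28, 29}
Checking if 28 is in A
28 is in A → True

28 ∈ A


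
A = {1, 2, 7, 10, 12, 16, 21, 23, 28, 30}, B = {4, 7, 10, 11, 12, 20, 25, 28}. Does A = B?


Two sets are equal iff they have exactly the same elements.
A = {1, 2, 7, 10, 12, 16, 21, 23, 28, 30}
B = {4, 7, 10, 11, 12, 20, 25, 28}
Differences: {1, 2, 4, 11, 16, 20, 21, 23, 25, 30}
A ≠ B

No, A ≠ B


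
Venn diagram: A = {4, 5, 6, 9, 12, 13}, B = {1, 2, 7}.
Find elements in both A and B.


A = {4, 5, 6, 9, 12, 13}
B = {1, 2, 7}
Region: in both A and B
Elements: ∅

Elements in both A and B: ∅


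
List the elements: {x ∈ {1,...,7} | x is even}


Checking each candidate:
Condition: even numbers in {1,...,7}
Result = {2, 4, 6}

{2, 4, 6}


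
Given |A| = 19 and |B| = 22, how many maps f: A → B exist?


Each of |A| = 19 inputs maps to any of |B| = 22 outputs.
# functions = |B|^|A| = 22^19
= 32064977213018365645815808

Number of functions = 32064977213018365645815808


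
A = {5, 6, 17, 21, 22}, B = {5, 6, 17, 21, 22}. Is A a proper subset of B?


A ⊂ B requires: A ⊆ B AND A ≠ B.
A ⊆ B? Yes
A = B? Yes
A = B, so A is not a PROPER subset.

No, A is not a proper subset of B


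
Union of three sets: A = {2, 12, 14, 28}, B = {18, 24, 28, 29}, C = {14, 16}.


A ∪ B = {2, 12, 14, 18, 24, 28, 29}
(A ∪ B) ∪ C = {2, 12, 14, 16, 18, 24, 28, 29}

A ∪ B ∪ C = {2, 12, 14, 16, 18, 24, 28, 29}


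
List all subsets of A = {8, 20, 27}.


|A| = 3, so |P(A)| = 2^3 = 8
Enumerate subsets by cardinality (0 to 3):
∅, {8}, {20}, {27}, {8, 20}, {8, 27}, {20, 27}, {8, 20, 27}

P(A) has 8 subsets: ∅, {8}, {20}, {27}, {8, 20}, {8, 27}, {20, 27}, {8, 20, 27}


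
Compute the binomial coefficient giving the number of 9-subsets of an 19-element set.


C(n,k) = n! / (k!(n-k)!)
C(19,9) = 19! / (9!10!)
= 92378

C(19,9) = 92378


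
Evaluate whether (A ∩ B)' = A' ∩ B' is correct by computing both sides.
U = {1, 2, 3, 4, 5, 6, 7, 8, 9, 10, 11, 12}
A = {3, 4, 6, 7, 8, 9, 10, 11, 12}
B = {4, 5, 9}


LHS: A ∩ B = {4, 9}
(A ∩ B)' = U \ (A ∩ B) = {1, 2, 3, 5, 6, 7, 8, 10, 11, 12}
A' = {1, 2, 5}, B' = {1, 2, 3, 6, 7, 8, 10, 11, 12}
Claimed RHS: A' ∩ B' = {1, 2}
Identity is INVALID: LHS = {1, 2, 3, 5, 6, 7, 8, 10, 11, 12} but the RHS claimed here equals {1, 2}. The correct form is (A ∩ B)' = A' ∪ B'.

Identity is invalid: (A ∩ B)' = {1, 2, 3, 5, 6, 7, 8, 10, 11, 12} but A' ∩ B' = {1, 2}. The correct De Morgan law is (A ∩ B)' = A' ∪ B'.


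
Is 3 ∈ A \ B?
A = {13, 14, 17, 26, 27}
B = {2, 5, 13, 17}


A = {13, 14, 17, 26, 27}, B = {2, 5, 13, 17}
A \ B = elements in A but not in B
A \ B = {14, 26, 27}
Checking if 3 ∈ A \ B
3 is not in A \ B → False

3 ∉ A \ B


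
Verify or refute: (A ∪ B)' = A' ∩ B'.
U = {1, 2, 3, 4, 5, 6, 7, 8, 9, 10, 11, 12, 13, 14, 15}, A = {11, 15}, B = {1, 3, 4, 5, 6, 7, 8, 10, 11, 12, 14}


LHS: A ∪ B = {1, 3, 4, 5, 6, 7, 8, 10, 11, 12, 14, 15}
(A ∪ B)' = U \ (A ∪ B) = {2, 9, 13}
A' = {1, 2, 3, 4, 5, 6, 7, 8, 9, 10, 12, 13, 14}, B' = {2, 9, 13, 15}
Claimed RHS: A' ∩ B' = {2, 9, 13}
Identity is VALID: LHS = RHS = {2, 9, 13} ✓

Identity is valid. (A ∪ B)' = A' ∩ B' = {2, 9, 13}


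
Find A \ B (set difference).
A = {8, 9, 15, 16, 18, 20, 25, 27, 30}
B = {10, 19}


A \ B = elements in A but not in B
A = {8, 9, 15, 16, 18, 20, 25, 27, 30}
B = {10, 19}
Remove from A any elements in B
A \ B = {8, 9, 15, 16, 18, 20, 25, 27, 30}

A \ B = {8, 9, 15, 16, 18, 20, 25, 27, 30}


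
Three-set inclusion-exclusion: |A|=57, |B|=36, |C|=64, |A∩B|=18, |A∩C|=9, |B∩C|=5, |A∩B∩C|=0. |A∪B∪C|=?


|A∪B∪C| = |A|+|B|+|C| - |A∩B|-|A∩C|-|B∩C| + |A∩B∩C|
= 57+36+64 - 18-9-5 + 0
= 157 - 32 + 0
= 125

|A ∪ B ∪ C| = 125


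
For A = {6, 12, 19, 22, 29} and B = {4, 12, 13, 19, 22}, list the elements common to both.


A ∩ B = elements in both A and B
A = {6, 12, 19, 22, 29}
B = {4, 12, 13, 19, 22}
A ∩ B = {12, 19, 22}

A ∩ B = {12, 19, 22}


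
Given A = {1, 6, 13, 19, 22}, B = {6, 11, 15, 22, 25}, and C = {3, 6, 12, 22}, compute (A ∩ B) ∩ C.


A ∩ B = {6, 22}
(A ∩ B) ∩ C = {6, 22}

A ∩ B ∩ C = {6, 22}


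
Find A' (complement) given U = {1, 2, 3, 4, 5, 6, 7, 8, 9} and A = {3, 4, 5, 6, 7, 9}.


Aᶜ = U \ A = elements in U but not in A
U = {1, 2, 3, 4, 5, 6, 7, 8, 9}
A = {3, 4, 5, 6, 7, 9}
Aᶜ = {1, 2, 8}

Aᶜ = {1, 2, 8}


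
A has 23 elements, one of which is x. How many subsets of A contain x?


Subsets of A containing x correspond to subsets of A \ {x}, which has 22 elements.
Count = 2^(n-1) = 2^22
= 4194304

Number of subsets containing x = 4194304


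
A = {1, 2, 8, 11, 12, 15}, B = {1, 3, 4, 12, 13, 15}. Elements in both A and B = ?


A = {1, 2, 8, 11, 12, 15}
B = {1, 3, 4, 12, 13, 15}
Region: in both A and B
Elements: {1, 12, 15}

Elements in both A and B: {1, 12, 15}


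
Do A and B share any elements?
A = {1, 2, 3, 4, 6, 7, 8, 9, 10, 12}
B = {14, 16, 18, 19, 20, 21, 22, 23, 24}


Disjoint means A ∩ B = ∅.
A ∩ B = ∅
A ∩ B = ∅, so A and B are disjoint.

No — A and B share no elements (A ∩ B = ∅), so they are disjoint


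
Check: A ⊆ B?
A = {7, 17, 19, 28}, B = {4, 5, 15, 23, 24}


A ⊆ B means every element of A is in B.
Elements in A not in B: {7, 17, 19, 28}
So A ⊄ B.

No, A ⊄ B


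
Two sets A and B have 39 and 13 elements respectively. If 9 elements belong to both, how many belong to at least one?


|A ∪ B| = |A| + |B| - |A ∩ B|
= 39 + 13 - 9
= 43

|A ∪ B| = 43


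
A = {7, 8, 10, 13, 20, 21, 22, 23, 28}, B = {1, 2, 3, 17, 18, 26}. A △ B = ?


A △ B = (A \ B) ∪ (B \ A) = elements in exactly one of A or B
A \ B = {7, 8, 10, 13, 20, 21, 22, 23, 28}
B \ A = {1, 2, 3, 17, 18, 26}
A △ B = {1, 2, 3, 7, 8, 10, 13, 17, 18, 20, 21, 22, 23, 26, 28}

A △ B = {1, 2, 3, 7, 8, 10, 13, 17, 18, 20, 21, 22, 23, 26, 28}


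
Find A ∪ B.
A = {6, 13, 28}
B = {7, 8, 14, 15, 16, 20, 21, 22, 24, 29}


A ∪ B = all elements in A or B (or both)
A = {6, 13, 28}
B = {7, 8, 14, 15, 16, 20, 21, 22, 24, 29}
A ∪ B = {6, 7, 8, 13, 14, 15, 16, 20, 21, 22, 24, 28, 29}

A ∪ B = {6, 7, 8, 13, 14, 15, 16, 20, 21, 22, 24, 28, 29}


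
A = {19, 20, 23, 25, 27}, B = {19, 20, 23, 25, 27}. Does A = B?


Two sets are equal iff they have exactly the same elements.
A = {19, 20, 23, 25, 27}
B = {19, 20, 23, 25, 27}
Same elements → A = B

Yes, A = B


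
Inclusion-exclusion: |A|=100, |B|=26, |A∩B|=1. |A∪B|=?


|A ∪ B| = |A| + |B| - |A ∩ B|
= 100 + 26 - 1
= 125

|A ∪ B| = 125


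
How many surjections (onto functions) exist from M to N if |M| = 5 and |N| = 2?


n = |M| = 5, k = |N| = 2. Surjections via inclusion-exclusion:
S(n,k) = Σ(-1)^i × C(k,i) × (k-i)^n, i=0 to k
i=0: (-1)^0×C(2,0)×2^5 = 32
i=1: (-1)^1×C(2,1)×1^5 = -2
i=2: (-1)^2×C(2,2)×0^5 = 0
Total = 30

Number of surjections = 30


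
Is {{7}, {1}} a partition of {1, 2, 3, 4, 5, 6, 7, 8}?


A partition requires: (1) non-empty parts, (2) pairwise disjoint, (3) union = U
Parts: {7}, {1}
Union of parts: {1, 7}
U = {1, 2, 3, 4, 5, 6, 7, 8}
All non-empty? True
Pairwise disjoint? True
Covers U? False

No, not a valid partition


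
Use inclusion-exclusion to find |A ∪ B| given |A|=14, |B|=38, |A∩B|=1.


|A ∪ B| = |A| + |B| - |A ∩ B|
= 14 + 38 - 1
= 51

|A ∪ B| = 51


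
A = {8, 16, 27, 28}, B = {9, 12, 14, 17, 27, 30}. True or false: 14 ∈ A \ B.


A = {8, 16, 27, 28}, B = {9, 12, 14, 17, 27, 30}
A \ B = elements in A but not in B
A \ B = {8, 16, 28}
Checking if 14 ∈ A \ B
14 is not in A \ B → False

14 ∉ A \ B


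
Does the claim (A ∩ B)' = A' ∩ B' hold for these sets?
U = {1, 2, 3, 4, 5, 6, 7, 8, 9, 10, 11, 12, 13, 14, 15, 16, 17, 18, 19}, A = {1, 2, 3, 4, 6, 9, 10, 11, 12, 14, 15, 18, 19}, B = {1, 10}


LHS: A ∩ B = {1, 10}
(A ∩ B)' = U \ (A ∩ B) = {2, 3, 4, 5, 6, 7, 8, 9, 11, 12, 13, 14, 15, 16, 17, 18, 19}
A' = {5, 7, 8, 13, 16, 17}, B' = {2, 3, 4, 5, 6, 7, 8, 9, 11, 12, 13, 14, 15, 16, 17, 18, 19}
Claimed RHS: A' ∩ B' = {5, 7, 8, 13, 16, 17}
Identity is INVALID: LHS = {2, 3, 4, 5, 6, 7, 8, 9, 11, 12, 13, 14, 15, 16, 17, 18, 19} but the RHS claimed here equals {5, 7, 8, 13, 16, 17}. The correct form is (A ∩ B)' = A' ∪ B'.

Identity is invalid: (A ∩ B)' = {2, 3, 4, 5, 6, 7, 8, 9, 11, 12, 13, 14, 15, 16, 17, 18, 19} but A' ∩ B' = {5, 7, 8, 13, 16, 17}. The correct De Morgan law is (A ∩ B)' = A' ∪ B'.


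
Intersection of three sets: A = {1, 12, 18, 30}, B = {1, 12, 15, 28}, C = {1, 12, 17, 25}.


A ∩ B = {1, 12}
(A ∩ B) ∩ C = {1, 12}

A ∩ B ∩ C = {1, 12}


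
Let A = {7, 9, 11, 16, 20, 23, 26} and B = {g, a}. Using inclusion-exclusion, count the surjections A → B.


n = |A| = 7, k = |B| = 2. Surjections via inclusion-exclusion:
S(n,k) = Σ(-1)^i × C(k,i) × (k-i)^n, i=0 to k
i=0: (-1)^0×C(2,0)×2^7 = 128
i=1: (-1)^1×C(2,1)×1^7 = -2
i=2: (-1)^2×C(2,2)×0^7 = 0
Total = 126

Number of surjections = 126


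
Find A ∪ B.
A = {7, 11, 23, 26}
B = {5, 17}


A ∪ B = all elements in A or B (or both)
A = {7, 11, 23, 26}
B = {5, 17}
A ∪ B = {5, 7, 11, 17, 23, 26}

A ∪ B = {5, 7, 11, 17, 23, 26}


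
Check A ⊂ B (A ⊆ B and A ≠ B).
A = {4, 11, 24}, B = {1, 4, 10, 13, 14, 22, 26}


A ⊂ B requires: A ⊆ B AND A ≠ B.
A ⊆ B? No
A ⊄ B, so A is not a proper subset.

No, A is not a proper subset of B


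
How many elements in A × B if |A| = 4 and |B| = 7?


|A × B| = |A| × |B|
= 4 × 7
= 28

|A × B| = 28


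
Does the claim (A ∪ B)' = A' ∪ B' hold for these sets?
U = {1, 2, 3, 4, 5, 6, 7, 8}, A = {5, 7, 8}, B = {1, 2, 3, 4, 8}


LHS: A ∪ B = {1, 2, 3, 4, 5, 7, 8}
(A ∪ B)' = U \ (A ∪ B) = {6}
A' = {1, 2, 3, 4, 6}, B' = {5, 6, 7}
Claimed RHS: A' ∪ B' = {1, 2, 3, 4, 5, 6, 7}
Identity is INVALID: LHS = {6} but the RHS claimed here equals {1, 2, 3, 4, 5, 6, 7}. The correct form is (A ∪ B)' = A' ∩ B'.

Identity is invalid: (A ∪ B)' = {6} but A' ∪ B' = {1, 2, 3, 4, 5, 6, 7}. The correct De Morgan law is (A ∪ B)' = A' ∩ B'.


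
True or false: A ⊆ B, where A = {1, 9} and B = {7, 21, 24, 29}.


A ⊆ B means every element of A is in B.
Elements in A not in B: {1, 9}
So A ⊄ B.

No, A ⊄ B


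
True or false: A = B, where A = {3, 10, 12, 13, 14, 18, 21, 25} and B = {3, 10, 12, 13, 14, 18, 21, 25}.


Two sets are equal iff they have exactly the same elements.
A = {3, 10, 12, 13, 14, 18, 21, 25}
B = {3, 10, 12, 13, 14, 18, 21, 25}
Same elements → A = B

Yes, A = B


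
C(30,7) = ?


C(n,k) = n! / (k!(n-k)!)
C(30,7) = 30! / (7!23!)
= 2035800

C(30,7) = 2035800


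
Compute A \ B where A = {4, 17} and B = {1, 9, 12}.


A \ B = elements in A but not in B
A = {4, 17}
B = {1, 9, 12}
Remove from A any elements in B
A \ B = {4, 17}

A \ B = {4, 17}


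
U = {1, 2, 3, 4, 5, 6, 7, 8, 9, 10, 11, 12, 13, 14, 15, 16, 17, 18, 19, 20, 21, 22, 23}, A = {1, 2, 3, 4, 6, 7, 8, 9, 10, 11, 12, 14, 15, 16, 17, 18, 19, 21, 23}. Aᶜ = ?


Aᶜ = U \ A = elements in U but not in A
U = {1, 2, 3, 4, 5, 6, 7, 8, 9, 10, 11, 12, 13, 14, 15, 16, 17, 18, 19, 20, 21, 22, 23}
A = {1, 2, 3, 4, 6, 7, 8, 9, 10, 11, 12, 14, 15, 16, 17, 18, 19, 21, 23}
Aᶜ = {5, 13, 20, 22}

Aᶜ = {5, 13, 20, 22}


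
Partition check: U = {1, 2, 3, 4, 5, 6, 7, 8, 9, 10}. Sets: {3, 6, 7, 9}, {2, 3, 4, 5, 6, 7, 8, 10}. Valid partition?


A partition requires: (1) non-empty parts, (2) pairwise disjoint, (3) union = U
Parts: {3, 6, 7, 9}, {2, 3, 4, 5, 6, 7, 8, 10}
Union of parts: {2, 3, 4, 5, 6, 7, 8, 9, 10}
U = {1, 2, 3, 4, 5, 6, 7, 8, 9, 10}
All non-empty? True
Pairwise disjoint? False
Covers U? False

No, not a valid partition


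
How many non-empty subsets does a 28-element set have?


Total subsets = 2^n = 2^28 = 268435456
Non-empty subsets exclude the empty set: 2^n - 1
= 268435456 - 1
= 268435455

Number of non-empty subsets = 268435455


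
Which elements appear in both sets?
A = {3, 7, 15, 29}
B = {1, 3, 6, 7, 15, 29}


A ∩ B = elements in both A and B
A = {3, 7, 15, 29}
B = {1, 3, 6, 7, 15, 29}
A ∩ B = {3, 7, 15, 29}

A ∩ B = {3, 7, 15, 29}


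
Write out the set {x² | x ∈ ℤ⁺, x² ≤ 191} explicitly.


Checking each candidate:
Condition: positive perfect squares ≤ 191
Result = {1, 4, 9, 16, 25, 36, 49, 64, 81, 100, 121, 144, 169}

{1, 4, 9, 16, 25, 36, 49, 64, 81, 100, 121, 144, 169}


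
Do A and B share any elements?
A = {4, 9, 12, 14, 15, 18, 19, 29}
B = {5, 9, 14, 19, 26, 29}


Disjoint means A ∩ B = ∅.
A ∩ B = {9, 14, 19, 29}
A ∩ B ≠ ∅, so A and B are NOT disjoint.

Yes — A and B share the element(s) of A ∩ B = {9, 14, 19, 29}, so they are not disjoint


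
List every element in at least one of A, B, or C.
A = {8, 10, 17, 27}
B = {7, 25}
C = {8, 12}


A ∪ B = {7, 8, 10, 17, 25, 27}
(A ∪ B) ∪ C = {7, 8, 10, 12, 17, 25, 27}

A ∪ B ∪ C = {7, 8, 10, 12, 17, 25, 27}


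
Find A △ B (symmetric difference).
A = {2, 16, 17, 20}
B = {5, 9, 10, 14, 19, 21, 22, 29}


A △ B = (A \ B) ∪ (B \ A) = elements in exactly one of A or B
A \ B = {2, 16, 17, 20}
B \ A = {5, 9, 10, 14, 19, 21, 22, 29}
A △ B = {2, 5, 9, 10, 14, 16, 17, 19, 20, 21, 22, 29}

A △ B = {2, 5, 9, 10, 14, 16, 17, 19, 20, 21, 22, 29}


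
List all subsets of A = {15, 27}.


|A| = 2, so |P(A)| = 2^2 = 4
Enumerate subsets by cardinality (0 to 2):
∅, {15}, {27}, {15, 27}

P(A) has 4 subsets: ∅, {15}, {27}, {15, 27}


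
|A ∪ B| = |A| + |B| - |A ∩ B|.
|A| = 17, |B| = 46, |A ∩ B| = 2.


|A ∪ B| = |A| + |B| - |A ∩ B|
= 17 + 46 - 2
= 61

|A ∪ B| = 61


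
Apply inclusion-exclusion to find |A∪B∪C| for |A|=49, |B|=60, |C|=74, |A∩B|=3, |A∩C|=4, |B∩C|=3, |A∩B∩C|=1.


|A∪B∪C| = |A|+|B|+|C| - |A∩B|-|A∩C|-|B∩C| + |A∩B∩C|
= 49+60+74 - 3-4-3 + 1
= 183 - 10 + 1
= 174

|A ∪ B ∪ C| = 174


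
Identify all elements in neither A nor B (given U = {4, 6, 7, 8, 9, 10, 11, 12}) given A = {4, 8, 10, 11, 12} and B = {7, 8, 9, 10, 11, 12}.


A = {4, 8, 10, 11, 12}
B = {7, 8, 9, 10, 11, 12}
Region: in neither A nor B (given U = {4, 6, 7, 8, 9, 10, 11, 12})
Elements: {6}

Elements in neither A nor B (given U = {4, 6, 7, 8, 9, 10, 11, 12}): {6}


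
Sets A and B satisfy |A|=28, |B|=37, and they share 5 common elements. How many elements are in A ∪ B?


|A ∪ B| = |A| + |B| - |A ∩ B|
= 28 + 37 - 5
= 60

|A ∪ B| = 60


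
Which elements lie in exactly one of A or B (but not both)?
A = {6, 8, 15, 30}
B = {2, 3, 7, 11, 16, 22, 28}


A △ B = (A \ B) ∪ (B \ A) = elements in exactly one of A or B
A \ B = {6, 8, 15, 30}
B \ A = {2, 3, 7, 11, 16, 22, 28}
A △ B = {2, 3, 6, 7, 8, 11, 15, 16, 22, 28, 30}

A △ B = {2, 3, 6, 7, 8, 11, 15, 16, 22, 28, 30}


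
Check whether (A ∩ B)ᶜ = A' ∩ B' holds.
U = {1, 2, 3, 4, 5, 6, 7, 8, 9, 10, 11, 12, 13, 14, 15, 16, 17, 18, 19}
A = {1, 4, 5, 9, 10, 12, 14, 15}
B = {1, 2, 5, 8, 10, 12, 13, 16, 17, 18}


LHS: A ∩ B = {1, 5, 10, 12}
(A ∩ B)' = U \ (A ∩ B) = {2, 3, 4, 6, 7, 8, 9, 11, 13, 14, 15, 16, 17, 18, 19}
A' = {2, 3, 6, 7, 8, 11, 13, 16, 17, 18, 19}, B' = {3, 4, 6, 7, 9, 11, 14, 15, 19}
Claimed RHS: A' ∩ B' = {3, 6, 7, 11, 19}
Identity is INVALID: LHS = {2, 3, 4, 6, 7, 8, 9, 11, 13, 14, 15, 16, 17, 18, 19} but the RHS claimed here equals {3, 6, 7, 11, 19}. The correct form is (A ∩ B)' = A' ∪ B'.

Identity is invalid: (A ∩ B)' = {2, 3, 4, 6, 7, 8, 9, 11, 13, 14, 15, 16, 17, 18, 19} but A' ∩ B' = {3, 6, 7, 11, 19}. The correct De Morgan law is (A ∩ B)' = A' ∪ B'.


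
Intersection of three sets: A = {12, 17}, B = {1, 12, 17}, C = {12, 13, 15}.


A ∩ B = {12, 17}
(A ∩ B) ∩ C = {12}

A ∩ B ∩ C = {12}


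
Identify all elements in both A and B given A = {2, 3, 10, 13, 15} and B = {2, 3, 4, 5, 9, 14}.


A = {2, 3, 10, 13, 15}
B = {2, 3, 4, 5, 9, 14}
Region: in both A and B
Elements: {2, 3}

Elements in both A and B: {2, 3}


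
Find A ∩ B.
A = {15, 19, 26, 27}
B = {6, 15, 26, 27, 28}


A ∩ B = elements in both A and B
A = {15, 19, 26, 27}
B = {6, 15, 26, 27, 28}
A ∩ B = {15, 26, 27}

A ∩ B = {15, 26, 27}


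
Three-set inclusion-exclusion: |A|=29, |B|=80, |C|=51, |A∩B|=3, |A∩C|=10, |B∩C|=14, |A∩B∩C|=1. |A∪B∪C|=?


|A∪B∪C| = |A|+|B|+|C| - |A∩B|-|A∩C|-|B∩C| + |A∩B∩C|
= 29+80+51 - 3-10-14 + 1
= 160 - 27 + 1
= 134

|A ∪ B ∪ C| = 134


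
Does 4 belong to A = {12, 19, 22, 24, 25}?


A = {12, 19, 22, 24, 25}
Checking if 4 is in A
4 is not in A → False

4 ∉ A


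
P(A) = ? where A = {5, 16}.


|A| = 2, so |P(A)| = 2^2 = 4
Enumerate subsets by cardinality (0 to 2):
∅, {5}, {16}, {5, 16}

P(A) has 4 subsets: ∅, {5}, {16}, {5, 16}


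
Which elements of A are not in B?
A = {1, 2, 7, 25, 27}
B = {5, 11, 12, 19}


A \ B = elements in A but not in B
A = {1, 2, 7, 25, 27}
B = {5, 11, 12, 19}
Remove from A any elements in B
A \ B = {1, 2, 7, 25, 27}

A \ B = {1, 2, 7, 25, 27}


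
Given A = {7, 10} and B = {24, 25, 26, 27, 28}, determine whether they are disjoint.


Disjoint means A ∩ B = ∅.
A ∩ B = ∅
A ∩ B = ∅, so A and B are disjoint.

Yes, A and B are disjoint


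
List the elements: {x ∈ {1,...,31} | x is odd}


Checking each candidate:
Condition: odd numbers in {1,...,31}
Result = {1, 3, 5, 7, 9, 11, 13, 15, 17, 19, 21, 23, 25, 27, 29, 31}

{1, 3, 5, 7, 9, 11, 13, 15, 17, 19, 21, 23, 25, 27, 29, 31}


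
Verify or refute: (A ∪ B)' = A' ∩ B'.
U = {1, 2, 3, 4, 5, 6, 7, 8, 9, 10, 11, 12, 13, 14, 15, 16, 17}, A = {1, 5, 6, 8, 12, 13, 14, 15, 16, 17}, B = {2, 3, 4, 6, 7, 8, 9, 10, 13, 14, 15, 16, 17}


LHS: A ∪ B = {1, 2, 3, 4, 5, 6, 7, 8, 9, 10, 12, 13, 14, 15, 16, 17}
(A ∪ B)' = U \ (A ∪ B) = {11}
A' = {2, 3, 4, 7, 9, 10, 11}, B' = {1, 5, 11, 12}
Claimed RHS: A' ∩ B' = {11}
Identity is VALID: LHS = RHS = {11} ✓

Identity is valid. (A ∪ B)' = A' ∩ B' = {11}


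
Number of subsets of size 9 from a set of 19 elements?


C(n,k) = n! / (k!(n-k)!)
C(19,9) = 19! / (9!10!)
= 92378

C(19,9) = 92378


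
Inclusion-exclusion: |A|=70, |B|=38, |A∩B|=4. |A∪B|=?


|A ∪ B| = |A| + |B| - |A ∩ B|
= 70 + 38 - 4
= 104

|A ∪ B| = 104


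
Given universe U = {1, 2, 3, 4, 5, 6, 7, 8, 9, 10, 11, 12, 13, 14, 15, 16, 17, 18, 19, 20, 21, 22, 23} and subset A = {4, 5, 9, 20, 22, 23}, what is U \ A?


Aᶜ = U \ A = elements in U but not in A
U = {1, 2, 3, 4, 5, 6, 7, 8, 9, 10, 11, 12, 13, 14, 15, 16, 17, 18, 19, 20, 21, 22, 23}
A = {4, 5, 9, 20, 22, 23}
Aᶜ = {1, 2, 3, 6, 7, 8, 10, 11, 12, 13, 14, 15, 16, 17, 18, 19, 21}

Aᶜ = {1, 2, 3, 6, 7, 8, 10, 11, 12, 13, 14, 15, 16, 17, 18, 19, 21}


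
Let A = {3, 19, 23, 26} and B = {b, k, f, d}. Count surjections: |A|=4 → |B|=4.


n = |A| = 4, k = |B| = 4. Surjections via inclusion-exclusion:
S(n,k) = Σ(-1)^i × C(k,i) × (k-i)^n, i=0 to k
i=0: (-1)^0×C(4,0)×4^4 = 256
i=1: (-1)^1×C(4,1)×3^4 = -324
i=2: (-1)^2×C(4,2)×2^4 = 96
i=3: (-1)^3×C(4,3)×1^4 = -4
i=4: (-1)^4×C(4,4)×0^4 = 0
Total = 24

Number of surjections = 24


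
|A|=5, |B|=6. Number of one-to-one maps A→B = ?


An injection sends each of |A| = 5 inputs to a distinct output in B.
# injections = |B|·(|B|-1)·…·(|B|-|A|+1) = 6! / (6 - 5)!
= 6 × 5 × 4 × 3 × 2
= 720

Number of injections = 720


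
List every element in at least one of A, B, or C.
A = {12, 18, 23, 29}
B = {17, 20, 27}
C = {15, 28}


A ∪ B = {12, 17, 18, 20, 23, 27, 29}
(A ∪ B) ∪ C = {12, 15, 17, 18, 20, 23, 27, 28, 29}

A ∪ B ∪ C = {12, 15, 17, 18, 20, 23, 27, 28, 29}


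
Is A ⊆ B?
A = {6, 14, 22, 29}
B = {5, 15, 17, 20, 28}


A ⊆ B means every element of A is in B.
Elements in A not in B: {6, 14, 22, 29}
So A ⊄ B.

No, A ⊄ B


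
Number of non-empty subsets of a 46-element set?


Total subsets = 2^n = 2^46 = 70368744177664
Non-empty subsets exclude the empty set: 2^n - 1
= 70368744177664 - 1
= 70368744177663

Number of non-empty subsets = 70368744177663


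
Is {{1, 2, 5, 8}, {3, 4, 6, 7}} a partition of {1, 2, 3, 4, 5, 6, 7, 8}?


A partition requires: (1) non-empty parts, (2) pairwise disjoint, (3) union = U
Parts: {1, 2, 5, 8}, {3, 4, 6, 7}
Union of parts: {1, 2, 3, 4, 5, 6, 7, 8}
U = {1, 2, 3, 4, 5, 6, 7, 8}
All non-empty? True
Pairwise disjoint? True
Covers U? True

Yes, valid partition


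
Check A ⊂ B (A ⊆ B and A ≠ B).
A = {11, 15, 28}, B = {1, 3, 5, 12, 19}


A ⊂ B requires: A ⊆ B AND A ≠ B.
A ⊆ B? No
A ⊄ B, so A is not a proper subset.

No, A is not a proper subset of B


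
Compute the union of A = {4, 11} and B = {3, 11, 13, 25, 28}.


A ∪ B = all elements in A or B (or both)
A = {4, 11}
B = {3, 11, 13, 25, 28}
A ∪ B = {3, 4, 11, 13, 25, 28}

A ∪ B = {3, 4, 11, 13, 25, 28}


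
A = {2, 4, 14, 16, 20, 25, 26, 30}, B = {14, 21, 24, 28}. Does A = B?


Two sets are equal iff they have exactly the same elements.
A = {2, 4, 14, 16, 20, 25, 26, 30}
B = {14, 21, 24, 28}
Differences: {2, 4, 16, 20, 21, 24, 25, 26, 28, 30}
A ≠ B

No, A ≠ B


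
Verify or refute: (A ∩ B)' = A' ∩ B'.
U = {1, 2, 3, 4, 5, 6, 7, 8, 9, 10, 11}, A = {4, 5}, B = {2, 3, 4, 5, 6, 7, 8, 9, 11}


LHS: A ∩ B = {4, 5}
(A ∩ B)' = U \ (A ∩ B) = {1, 2, 3, 6, 7, 8, 9, 10, 11}
A' = {1, 2, 3, 6, 7, 8, 9, 10, 11}, B' = {1, 10}
Claimed RHS: A' ∩ B' = {1, 10}
Identity is INVALID: LHS = {1, 2, 3, 6, 7, 8, 9, 10, 11} but the RHS claimed here equals {1, 10}. The correct form is (A ∩ B)' = A' ∪ B'.

Identity is invalid: (A ∩ B)' = {1, 2, 3, 6, 7, 8, 9, 10, 11} but A' ∩ B' = {1, 10}. The correct De Morgan law is (A ∩ B)' = A' ∪ B'.


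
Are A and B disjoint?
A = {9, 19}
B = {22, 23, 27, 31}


Disjoint means A ∩ B = ∅.
A ∩ B = ∅
A ∩ B = ∅, so A and B are disjoint.

Yes, A and B are disjoint


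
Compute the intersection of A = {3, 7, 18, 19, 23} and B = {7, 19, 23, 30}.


A ∩ B = elements in both A and B
A = {3, 7, 18, 19, 23}
B = {7, 19, 23, 30}
A ∩ B = {7, 19, 23}

A ∩ B = {7, 19, 23}


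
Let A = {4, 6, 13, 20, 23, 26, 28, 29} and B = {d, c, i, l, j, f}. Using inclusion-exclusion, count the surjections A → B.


n = |A| = 8, k = |B| = 6. Surjections via inclusion-exclusion:
S(n,k) = Σ(-1)^i × C(k,i) × (k-i)^n, i=0 to k
i=0: (-1)^0×C(6,0)×6^8 = 1679616
i=1: (-1)^1×C(6,1)×5^8 = -2343750
i=2: (-1)^2×C(6,2)×4^8 = 983040
i=3: (-1)^3×C(6,3)×3^8 = -131220
i=4: (-1)^4×C(6,4)×2^8 = 3840
i=5: (-1)^5×C(6,5)×1^8 = -6
i=6: (-1)^6×C(6,6)×0^8 = 0
Total = 191520

Number of surjections = 191520


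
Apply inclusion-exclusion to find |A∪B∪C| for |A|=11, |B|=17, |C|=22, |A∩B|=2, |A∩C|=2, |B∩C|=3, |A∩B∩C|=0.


|A∪B∪C| = |A|+|B|+|C| - |A∩B|-|A∩C|-|B∩C| + |A∩B∩C|
= 11+17+22 - 2-2-3 + 0
= 50 - 7 + 0
= 43

|A ∪ B ∪ C| = 43


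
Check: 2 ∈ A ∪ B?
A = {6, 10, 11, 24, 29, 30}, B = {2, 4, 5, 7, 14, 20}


A = {6, 10, 11, 24, 29, 30}, B = {2, 4, 5, 7, 14, 20}
A ∪ B = all elements in A or B
A ∪ B = {2, 4, 5, 6, 7, 10, 11, 14, 20, 24, 29, 30}
Checking if 2 ∈ A ∪ B
2 is in A ∪ B → True

2 ∈ A ∪ B


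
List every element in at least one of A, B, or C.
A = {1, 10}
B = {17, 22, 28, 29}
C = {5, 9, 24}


A ∪ B = {1, 10, 17, 22, 28, 29}
(A ∪ B) ∪ C = {1, 5, 9, 10, 17, 22, 24, 28, 29}

A ∪ B ∪ C = {1, 5, 9, 10, 17, 22, 24, 28, 29}


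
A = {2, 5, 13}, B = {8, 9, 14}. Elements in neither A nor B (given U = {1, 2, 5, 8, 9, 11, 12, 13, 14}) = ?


A = {2, 5, 13}
B = {8, 9, 14}
Region: in neither A nor B (given U = {1, 2, 5, 8, 9, 11, 12, 13, 14})
Elements: {1, 11, 12}

Elements in neither A nor B (given U = {1, 2, 5, 8, 9, 11, 12, 13, 14}): {1, 11, 12}


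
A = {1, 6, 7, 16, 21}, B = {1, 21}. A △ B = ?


A △ B = (A \ B) ∪ (B \ A) = elements in exactly one of A or B
A \ B = {6, 7, 16}
B \ A = ∅
A △ B = {6, 7, 16}

A △ B = {6, 7, 16}


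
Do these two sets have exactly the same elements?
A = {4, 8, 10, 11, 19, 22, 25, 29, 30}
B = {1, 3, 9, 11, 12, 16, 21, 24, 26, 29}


Two sets are equal iff they have exactly the same elements.
A = {4, 8, 10, 11, 19, 22, 25, 29, 30}
B = {1, 3, 9, 11, 12, 16, 21, 24, 26, 29}
Differences: {1, 3, 4, 8, 9, 10, 12, 16, 19, 21, 22, 24, 25, 26, 30}
A ≠ B

No, A ≠ B


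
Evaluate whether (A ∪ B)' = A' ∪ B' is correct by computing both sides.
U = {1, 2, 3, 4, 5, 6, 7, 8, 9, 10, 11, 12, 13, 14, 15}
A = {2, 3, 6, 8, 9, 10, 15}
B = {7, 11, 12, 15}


LHS: A ∪ B = {2, 3, 6, 7, 8, 9, 10, 11, 12, 15}
(A ∪ B)' = U \ (A ∪ B) = {1, 4, 5, 13, 14}
A' = {1, 4, 5, 7, 11, 12, 13, 14}, B' = {1, 2, 3, 4, 5, 6, 8, 9, 10, 13, 14}
Claimed RHS: A' ∪ B' = {1, 2, 3, 4, 5, 6, 7, 8, 9, 10, 11, 12, 13, 14}
Identity is INVALID: LHS = {1, 4, 5, 13, 14} but the RHS claimed here equals {1, 2, 3, 4, 5, 6, 7, 8, 9, 10, 11, 12, 13, 14}. The correct form is (A ∪ B)' = A' ∩ B'.

Identity is invalid: (A ∪ B)' = {1, 4, 5, 13, 14} but A' ∪ B' = {1, 2, 3, 4, 5, 6, 7, 8, 9, 10, 11, 12, 13, 14}. The correct De Morgan law is (A ∪ B)' = A' ∩ B'.


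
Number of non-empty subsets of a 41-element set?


Total subsets = 2^n = 2^41 = 2199023255552
Non-empty subsets exclude the empty set: 2^n - 1
= 2199023255552 - 1
= 2199023255551

Number of non-empty subsets = 2199023255551


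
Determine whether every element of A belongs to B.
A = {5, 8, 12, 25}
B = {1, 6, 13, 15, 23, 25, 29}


A ⊆ B means every element of A is in B.
Elements in A not in B: {5, 8, 12}
So A ⊄ B.

No, A ⊄ B


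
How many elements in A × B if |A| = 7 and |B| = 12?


|A × B| = |A| × |B|
= 7 × 12
= 84

|A × B| = 84


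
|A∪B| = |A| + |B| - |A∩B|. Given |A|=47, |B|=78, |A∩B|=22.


|A ∪ B| = |A| + |B| - |A ∩ B|
= 47 + 78 - 22
= 103

|A ∪ B| = 103


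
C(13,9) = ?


C(n,k) = n! / (k!(n-k)!)
C(13,9) = 13! / (9!4!)
= 715

C(13,9) = 715


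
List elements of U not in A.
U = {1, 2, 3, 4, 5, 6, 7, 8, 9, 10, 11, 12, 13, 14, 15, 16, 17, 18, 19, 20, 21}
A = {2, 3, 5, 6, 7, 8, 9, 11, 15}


Aᶜ = U \ A = elements in U but not in A
U = {1, 2, 3, 4, 5, 6, 7, 8, 9, 10, 11, 12, 13, 14, 15, 16, 17, 18, 19, 20, 21}
A = {2, 3, 5, 6, 7, 8, 9, 11, 15}
Aᶜ = {1, 4, 10, 12, 13, 14, 16, 17, 18, 19, 20, 21}

Aᶜ = {1, 4, 10, 12, 13, 14, 16, 17, 18, 19, 20, 21}


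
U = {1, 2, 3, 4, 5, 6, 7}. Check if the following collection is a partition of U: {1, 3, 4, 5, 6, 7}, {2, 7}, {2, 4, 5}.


A partition requires: (1) non-empty parts, (2) pairwise disjoint, (3) union = U
Parts: {1, 3, 4, 5, 6, 7}, {2, 7}, {2, 4, 5}
Union of parts: {1, 2, 3, 4, 5, 6, 7}
U = {1, 2, 3, 4, 5, 6, 7}
All non-empty? True
Pairwise disjoint? False
Covers U? True

No, not a valid partition


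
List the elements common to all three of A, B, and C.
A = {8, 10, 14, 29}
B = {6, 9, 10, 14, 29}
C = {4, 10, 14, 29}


A ∩ B = {10, 14, 29}
(A ∩ B) ∩ C = {10, 14, 29}

A ∩ B ∩ C = {10, 14, 29}


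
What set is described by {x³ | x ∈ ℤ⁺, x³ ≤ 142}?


Checking each candidate:
Condition: positive perfect cubes ≤ 142
Result = {1, 8, 27, 64, 125}

{1, 8, 27, 64, 125}


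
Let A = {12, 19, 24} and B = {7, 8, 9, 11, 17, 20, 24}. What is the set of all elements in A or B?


A ∪ B = all elements in A or B (or both)
A = {12, 19, 24}
B = {7, 8, 9, 11, 17, 20, 24}
A ∪ B = {7, 8, 9, 11, 12, 17, 19, 20, 24}

A ∪ B = {7, 8, 9, 11, 12, 17, 19, 20, 24}


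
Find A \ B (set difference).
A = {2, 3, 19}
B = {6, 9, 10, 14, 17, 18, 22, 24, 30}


A \ B = elements in A but not in B
A = {2, 3, 19}
B = {6, 9, 10, 14, 17, 18, 22, 24, 30}
Remove from A any elements in B
A \ B = {2, 3, 19}

A \ B = {2, 3, 19}


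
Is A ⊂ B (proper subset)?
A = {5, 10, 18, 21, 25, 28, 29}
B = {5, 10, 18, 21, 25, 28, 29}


A ⊂ B requires: A ⊆ B AND A ≠ B.
A ⊆ B? Yes
A = B? Yes
A = B, so A is not a PROPER subset.

No, A is not a proper subset of B


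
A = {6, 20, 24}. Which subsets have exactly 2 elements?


|A| = 3, so A has C(3,2) = 3 subsets of size 2.
Enumerate by choosing 2 elements from A at a time:
{6, 20}, {6, 24}, {20, 24}

2-element subsets (3 total): {6, 20}, {6, 24}, {20, 24}


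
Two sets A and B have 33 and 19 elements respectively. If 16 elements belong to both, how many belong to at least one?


|A ∪ B| = |A| + |B| - |A ∩ B|
= 33 + 19 - 16
= 36

|A ∪ B| = 36


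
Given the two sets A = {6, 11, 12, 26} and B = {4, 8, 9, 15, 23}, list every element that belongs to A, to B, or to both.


A ∪ B = all elements in A or B (or both)
A = {6, 11, 12, 26}
B = {4, 8, 9, 15, 23}
A ∪ B = {4, 6, 8, 9, 11, 12, 15, 23, 26}

A ∪ B = {4, 6, 8, 9, 11, 12, 15, 23, 26}


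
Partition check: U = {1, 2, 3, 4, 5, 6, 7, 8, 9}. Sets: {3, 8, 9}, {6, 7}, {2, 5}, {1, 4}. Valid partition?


A partition requires: (1) non-empty parts, (2) pairwise disjoint, (3) union = U
Parts: {3, 8, 9}, {6, 7}, {2, 5}, {1, 4}
Union of parts: {1, 2, 3, 4, 5, 6, 7, 8, 9}
U = {1, 2, 3, 4, 5, 6, 7, 8, 9}
All non-empty? True
Pairwise disjoint? True
Covers U? True

Yes, valid partition


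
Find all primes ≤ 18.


Checking each candidate:
Condition: primes ≤ 18
Result = {2, 3, 5, 7, 11, 13, 17}

{2, 3, 5, 7, 11, 13, 17}


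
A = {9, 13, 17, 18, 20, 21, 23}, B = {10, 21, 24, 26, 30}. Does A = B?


Two sets are equal iff they have exactly the same elements.
A = {9, 13, 17, 18, 20, 21, 23}
B = {10, 21, 24, 26, 30}
Differences: {9, 10, 13, 17, 18, 20, 23, 24, 26, 30}
A ≠ B

No, A ≠ B


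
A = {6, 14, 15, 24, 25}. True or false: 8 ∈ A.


A = {6, 14, 15, 24, 25}
Checking if 8 is in A
8 is not in A → False

8 ∉ A


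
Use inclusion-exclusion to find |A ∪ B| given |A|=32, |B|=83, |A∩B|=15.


|A ∪ B| = |A| + |B| - |A ∩ B|
= 32 + 83 - 15
= 100

|A ∪ B| = 100


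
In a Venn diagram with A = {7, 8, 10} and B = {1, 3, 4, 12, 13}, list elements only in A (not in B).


A = {7, 8, 10}
B = {1, 3, 4, 12, 13}
Region: only in A (not in B)
Elements: {7, 8, 10}

Elements only in A (not in B): {7, 8, 10}


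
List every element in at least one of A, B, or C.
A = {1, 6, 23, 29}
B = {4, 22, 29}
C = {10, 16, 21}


A ∪ B = {1, 4, 6, 22, 23, 29}
(A ∪ B) ∪ C = {1, 4, 6, 10, 16, 21, 22, 23, 29}

A ∪ B ∪ C = {1, 4, 6, 10, 16, 21, 22, 23, 29}


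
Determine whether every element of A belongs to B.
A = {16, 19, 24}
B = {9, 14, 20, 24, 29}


A ⊆ B means every element of A is in B.
Elements in A not in B: {16, 19}
So A ⊄ B.

No, A ⊄ B


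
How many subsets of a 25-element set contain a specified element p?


Subsets of A containing p correspond to subsets of A \ {p}, which has 24 elements.
Count = 2^(n-1) = 2^24
= 16777216

Number of subsets containing p = 16777216


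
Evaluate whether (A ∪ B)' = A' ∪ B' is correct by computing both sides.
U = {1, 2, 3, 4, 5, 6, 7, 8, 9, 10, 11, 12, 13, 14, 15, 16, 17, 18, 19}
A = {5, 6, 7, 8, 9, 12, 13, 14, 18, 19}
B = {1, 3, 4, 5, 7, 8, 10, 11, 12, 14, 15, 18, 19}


LHS: A ∪ B = {1, 3, 4, 5, 6, 7, 8, 9, 10, 11, 12, 13, 14, 15, 18, 19}
(A ∪ B)' = U \ (A ∪ B) = {2, 16, 17}
A' = {1, 2, 3, 4, 10, 11, 15, 16, 17}, B' = {2, 6, 9, 13, 16, 17}
Claimed RHS: A' ∪ B' = {1, 2, 3, 4, 6, 9, 10, 11, 13, 15, 16, 17}
Identity is INVALID: LHS = {2, 16, 17} but the RHS claimed here equals {1, 2, 3, 4, 6, 9, 10, 11, 13, 15, 16, 17}. The correct form is (A ∪ B)' = A' ∩ B'.

Identity is invalid: (A ∪ B)' = {2, 16, 17} but A' ∪ B' = {1, 2, 3, 4, 6, 9, 10, 11, 13, 15, 16, 17}. The correct De Morgan law is (A ∪ B)' = A' ∩ B'.


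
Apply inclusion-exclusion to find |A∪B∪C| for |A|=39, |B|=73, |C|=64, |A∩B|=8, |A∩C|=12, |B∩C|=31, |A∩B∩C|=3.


|A∪B∪C| = |A|+|B|+|C| - |A∩B|-|A∩C|-|B∩C| + |A∩B∩C|
= 39+73+64 - 8-12-31 + 3
= 176 - 51 + 3
= 128

|A ∪ B ∪ C| = 128


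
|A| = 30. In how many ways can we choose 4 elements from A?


C(n,k) = n! / (k!(n-k)!)
C(30,4) = 30! / (4!26!)
= 27405

C(30,4) = 27405


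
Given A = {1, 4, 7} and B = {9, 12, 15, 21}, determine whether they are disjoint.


Disjoint means A ∩ B = ∅.
A ∩ B = ∅
A ∩ B = ∅, so A and B are disjoint.

Yes, A and B are disjoint


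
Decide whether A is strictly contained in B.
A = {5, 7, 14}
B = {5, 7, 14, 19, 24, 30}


A ⊂ B requires: A ⊆ B AND A ≠ B.
A ⊆ B? Yes
A = B? No
A ⊂ B: Yes (A is a proper subset of B)

Yes, A ⊂ B


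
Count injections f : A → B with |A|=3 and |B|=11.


An injection sends each of |A| = 3 inputs to a distinct output in B.
# injections = |B|·(|B|-1)·…·(|B|-|A|+1) = 11! / (11 - 3)!
= 11 × 10 × 9
= 990

Number of injections = 990


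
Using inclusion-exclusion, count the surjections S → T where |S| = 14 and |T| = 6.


n = |S| = 14, k = |T| = 6. Surjections via inclusion-exclusion:
S(n,k) = Σ(-1)^i × C(k,i) × (k-i)^n, i=0 to k
i=0: (-1)^0×C(6,0)×6^14 = 78364164096
i=1: (-1)^1×C(6,1)×5^14 = -36621093750
i=2: (-1)^2×C(6,2)×4^14 = 4026531840
i=3: (-1)^3×C(6,3)×3^14 = -95659380
i=4: (-1)^4×C(6,4)×2^14 = 245760
i=5: (-1)^5×C(6,5)×1^14 = -6
i=6: (-1)^6×C(6,6)×0^14 = 0
Total = 45674188560

Number of surjections = 45674188560


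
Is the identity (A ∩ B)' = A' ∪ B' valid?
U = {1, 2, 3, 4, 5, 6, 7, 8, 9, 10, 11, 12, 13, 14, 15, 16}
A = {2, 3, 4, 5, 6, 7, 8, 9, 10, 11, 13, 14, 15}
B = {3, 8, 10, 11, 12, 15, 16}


LHS: A ∩ B = {3, 8, 10, 11, 15}
(A ∩ B)' = U \ (A ∩ B) = {1, 2, 4, 5, 6, 7, 9, 12, 13, 14, 16}
A' = {1, 12, 16}, B' = {1, 2, 4, 5, 6, 7, 9, 13, 14}
Claimed RHS: A' ∪ B' = {1, 2, 4, 5, 6, 7, 9, 12, 13, 14, 16}
Identity is VALID: LHS = RHS = {1, 2, 4, 5, 6, 7, 9, 12, 13, 14, 16} ✓

Identity is valid. (A ∩ B)' = A' ∪ B' = {1, 2, 4, 5, 6, 7, 9, 12, 13, 14, 16}


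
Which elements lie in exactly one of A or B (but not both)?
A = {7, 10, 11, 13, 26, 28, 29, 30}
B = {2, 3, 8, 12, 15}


A △ B = (A \ B) ∪ (B \ A) = elements in exactly one of A or B
A \ B = {7, 10, 11, 13, 26, 28, 29, 30}
B \ A = {2, 3, 8, 12, 15}
A △ B = {2, 3, 7, 8, 10, 11, 12, 13, 15, 26, 28, 29, 30}

A △ B = {2, 3, 7, 8, 10, 11, 12, 13, 15, 26, 28, 29, 30}


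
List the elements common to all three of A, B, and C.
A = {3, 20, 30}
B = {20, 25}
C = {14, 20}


A ∩ B = {20}
(A ∩ B) ∩ C = {20}

A ∩ B ∩ C = {20}


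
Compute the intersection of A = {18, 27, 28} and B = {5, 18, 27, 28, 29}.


A ∩ B = elements in both A and B
A = {18, 27, 28}
B = {5, 18, 27, 28, 29}
A ∩ B = {18, 27, 28}

A ∩ B = {18, 27, 28}


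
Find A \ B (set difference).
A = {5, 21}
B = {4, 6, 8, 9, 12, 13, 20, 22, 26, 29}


A \ B = elements in A but not in B
A = {5, 21}
B = {4, 6, 8, 9, 12, 13, 20, 22, 26, 29}
Remove from A any elements in B
A \ B = {5, 21}

A \ B = {5, 21}


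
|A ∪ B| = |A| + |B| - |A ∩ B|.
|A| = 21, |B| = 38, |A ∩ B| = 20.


|A ∪ B| = |A| + |B| - |A ∩ B|
= 21 + 38 - 20
= 39

|A ∪ B| = 39


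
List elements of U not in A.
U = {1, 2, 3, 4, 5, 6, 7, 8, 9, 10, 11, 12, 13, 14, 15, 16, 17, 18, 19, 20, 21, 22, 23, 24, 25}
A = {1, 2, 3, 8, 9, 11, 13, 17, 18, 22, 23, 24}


Aᶜ = U \ A = elements in U but not in A
U = {1, 2, 3, 4, 5, 6, 7, 8, 9, 10, 11, 12, 13, 14, 15, 16, 17, 18, 19, 20, 21, 22, 23, 24, 25}
A = {1, 2, 3, 8, 9, 11, 13, 17, 18, 22, 23, 24}
Aᶜ = {4, 5, 6, 7, 10, 12, 14, 15, 16, 19, 20, 21, 25}

Aᶜ = {4, 5, 6, 7, 10, 12, 14, 15, 16, 19, 20, 21, 25}
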